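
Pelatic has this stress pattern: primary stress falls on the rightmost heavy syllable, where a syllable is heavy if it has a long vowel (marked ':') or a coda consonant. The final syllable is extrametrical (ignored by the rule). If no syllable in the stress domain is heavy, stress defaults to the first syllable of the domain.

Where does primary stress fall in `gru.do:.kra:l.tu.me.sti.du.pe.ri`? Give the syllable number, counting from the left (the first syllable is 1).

The final syllable (9, ri) is extrametrical; the stress domain is syllables 1–8.
Weights: 1 gru L, 2 do: H, 3 kra:l H, 4 tu L, 5 me L, 6 sti L, 7 du L, 8 pe L.
Heavy syllables in the domain: 2, 3. The rightmost is syllable 3 (kra:l).
Primary stress: syllable 3 → gru.do:.ˈkra:l.tu.me.sti.du.pe.ri.

3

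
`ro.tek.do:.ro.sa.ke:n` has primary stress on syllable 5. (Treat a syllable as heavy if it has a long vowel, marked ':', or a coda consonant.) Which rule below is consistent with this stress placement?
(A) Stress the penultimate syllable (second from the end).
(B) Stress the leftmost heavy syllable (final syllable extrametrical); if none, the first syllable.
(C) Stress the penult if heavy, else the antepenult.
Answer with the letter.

Rule A → syllable 5 ✓.
Rule B → syllable 2 (observed: 5).
Rule C → syllable 4 (observed: 5).

A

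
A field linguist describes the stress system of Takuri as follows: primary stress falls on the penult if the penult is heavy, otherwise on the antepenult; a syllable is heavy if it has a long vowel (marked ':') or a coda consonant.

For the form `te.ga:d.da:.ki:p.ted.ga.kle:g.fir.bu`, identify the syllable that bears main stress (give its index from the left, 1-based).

8

Weights: 7 kle:g H, 8 fir H, 9 bu L.
The penult (syllable 8, fir) is heavy, so it takes stress.
Primary stress: syllable 8 → te.ga:d.da:.ki:p.ted.ga.kle:g.ˈfir.bu.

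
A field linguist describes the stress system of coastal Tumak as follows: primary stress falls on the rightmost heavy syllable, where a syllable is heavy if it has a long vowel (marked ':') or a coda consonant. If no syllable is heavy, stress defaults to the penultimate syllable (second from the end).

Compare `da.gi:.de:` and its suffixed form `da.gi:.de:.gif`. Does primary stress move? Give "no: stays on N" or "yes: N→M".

yes: 3→4

Base `da.gi:.de:` (3 syllables):
  Weights: 1 da L, 2 gi: H, 3 de: H.
  Heavy syllables in the domain: 2, 3. The rightmost is syllable 3 (de:).
  → primary stress on syllable 3.
Suffixed `da.gi:.de:.gif` (4 syllables):
  Weights: 1 da L, 2 gi: H, 3 de: H, 4 gif H.
  Heavy syllables in the domain: 2, 3, 4. The rightmost is syllable 4 (gif).
  → primary stress on syllable 4.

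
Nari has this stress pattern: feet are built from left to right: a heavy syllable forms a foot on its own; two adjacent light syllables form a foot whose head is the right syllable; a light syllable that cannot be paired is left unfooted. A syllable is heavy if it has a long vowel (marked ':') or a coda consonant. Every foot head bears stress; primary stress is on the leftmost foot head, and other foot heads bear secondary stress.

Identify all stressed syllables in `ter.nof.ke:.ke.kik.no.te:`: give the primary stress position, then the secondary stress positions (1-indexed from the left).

primary 1, secondary 2, 3, 5, 7

Weights: 1 ter H, 2 nof H, 3 ke: H, 4 ke L, 5 kik H, 6 no L, 7 te: H.
Parse left to right (heavy = foot alone; LL = one foot; stranded L unfooted): (ˈter) (ˈnof) (ˈke:) ke (ˈkik) no (ˈte:).
Foot heads: 1, 2, 3, 5, 7.
Primary stress on the leftmost head = syllable 1.
Secondary stress on 2, 3, 5, 7: ˈter.ˌnof.ˌke:.ke.ˌkik.no.ˌte:.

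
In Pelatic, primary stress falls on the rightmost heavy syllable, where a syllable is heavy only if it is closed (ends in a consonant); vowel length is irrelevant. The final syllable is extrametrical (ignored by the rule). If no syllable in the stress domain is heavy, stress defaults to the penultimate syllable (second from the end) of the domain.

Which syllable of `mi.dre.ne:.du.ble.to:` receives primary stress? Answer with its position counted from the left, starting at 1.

4

The final syllable (6, to:) is extrametrical; the stress domain is syllables 1–5.
Weights: 1 mi L, 2 dre L, 3 ne: L, 4 du L, 5 ble L.
No heavy syllable in the domain; default to the penultimate syllable (second from the end) of the domain = syllable 4.
Primary stress: syllable 4 → mi.dre.ne:.ˈdu.ble.to:.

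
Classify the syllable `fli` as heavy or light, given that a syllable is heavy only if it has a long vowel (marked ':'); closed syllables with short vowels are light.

`fli`: short vowel, open (no coda). Short vowel → light.

light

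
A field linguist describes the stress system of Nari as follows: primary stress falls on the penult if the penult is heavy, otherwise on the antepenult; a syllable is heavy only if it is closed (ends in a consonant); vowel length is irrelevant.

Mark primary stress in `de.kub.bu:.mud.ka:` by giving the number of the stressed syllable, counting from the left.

4

Weights: 3 bu: L, 4 mud H, 5 ka: L.
The penult (syllable 4, mud) is heavy, so it takes stress.
Primary stress: syllable 4 → de.kub.bu:.ˈmud.ka:.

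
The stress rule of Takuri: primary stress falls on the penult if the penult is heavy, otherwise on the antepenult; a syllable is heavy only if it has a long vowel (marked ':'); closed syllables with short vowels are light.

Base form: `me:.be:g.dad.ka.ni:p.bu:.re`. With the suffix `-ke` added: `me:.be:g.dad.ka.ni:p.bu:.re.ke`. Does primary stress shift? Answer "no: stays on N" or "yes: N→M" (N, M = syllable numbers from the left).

no: stays on 6

Base `me:.be:g.dad.ka.ni:p.bu:.re` (7 syllables):
  Weights: 5 ni:p H, 6 bu: H, 7 re L.
  The penult (syllable 6, bu:) is heavy, so it takes stress.
  → primary stress on syllable 6.
Suffixed `me:.be:g.dad.ka.ni:p.bu:.re.ke` (8 syllables):
  Weights: 6 bu: H, 7 re L, 8 ke L.
  The penult (syllable 7, re) is light, so stress falls on the antepenult (syllable 6, bu:).
  → primary stress on syllable 6.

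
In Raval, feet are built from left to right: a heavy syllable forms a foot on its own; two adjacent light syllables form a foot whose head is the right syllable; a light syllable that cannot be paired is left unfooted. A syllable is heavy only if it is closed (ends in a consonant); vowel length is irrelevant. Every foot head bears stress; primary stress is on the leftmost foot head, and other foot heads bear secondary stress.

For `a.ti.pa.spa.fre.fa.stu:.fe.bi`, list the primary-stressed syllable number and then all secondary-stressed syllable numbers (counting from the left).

Weights: 1 a L, 2 ti L, 3 pa L, 4 spa L, 5 fre L, 6 fa L, 7 stu: L, 8 fe L, 9 bi L.
Parse left to right (heavy = foot alone; LL = one foot; stranded L unfooted): (a.ˈti) (pa.ˈspa) (fre.ˈfa) (stu:.ˈfe) bi.
Foot heads: 2, 4, 6, 8.
Primary stress on the leftmost head = syllable 2.
Secondary stress on 4, 6, 8: a.ˈti.pa.ˌspa.fre.ˌfa.stu:.ˌfe.bi.

primary 2, secondary 4, 6, 8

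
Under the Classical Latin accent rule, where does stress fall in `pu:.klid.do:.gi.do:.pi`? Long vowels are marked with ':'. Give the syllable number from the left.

5

Classical Latin: stress the penult if heavy (long vowel or closed), else the antepenult.
Weights: 4 gi L, 5 do: H, 6 pi L.
The penult (syllable 5, do:) is heavy, so it takes stress.
Stress on syllable 5: pu:.klid.do:.gi.ˈdo:.pi.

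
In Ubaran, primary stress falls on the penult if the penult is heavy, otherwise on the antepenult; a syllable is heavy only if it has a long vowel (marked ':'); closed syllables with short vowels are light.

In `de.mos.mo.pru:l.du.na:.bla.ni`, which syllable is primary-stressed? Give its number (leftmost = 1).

Weights: 6 na: H, 7 bla L, 8 ni L.
The penult (syllable 7, bla) is light, so stress falls on the antepenult (syllable 6, na:).
Primary stress: syllable 6 → de.mos.mo.pru:l.du.ˈna:.bla.ni.

6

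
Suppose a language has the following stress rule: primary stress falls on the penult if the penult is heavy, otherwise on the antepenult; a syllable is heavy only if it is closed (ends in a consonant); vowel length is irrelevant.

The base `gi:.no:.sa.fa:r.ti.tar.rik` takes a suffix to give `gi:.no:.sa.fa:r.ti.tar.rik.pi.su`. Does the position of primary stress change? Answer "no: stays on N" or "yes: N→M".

Base `gi:.no:.sa.fa:r.ti.tar.rik` (7 syllables):
  Weights: 5 ti L, 6 tar H, 7 rik H.
  The penult (syllable 6, tar) is heavy, so it takes stress.
  → primary stress on syllable 6.
Suffixed `gi:.no:.sa.fa:r.ti.tar.rik.pi.su` (9 syllables):
  Weights: 7 rik H, 8 pi L, 9 su L.
  The penult (syllable 8, pi) is light, so stress falls on the antepenult (syllable 7, rik).
  → primary stress on syllable 7.

yes: 6→7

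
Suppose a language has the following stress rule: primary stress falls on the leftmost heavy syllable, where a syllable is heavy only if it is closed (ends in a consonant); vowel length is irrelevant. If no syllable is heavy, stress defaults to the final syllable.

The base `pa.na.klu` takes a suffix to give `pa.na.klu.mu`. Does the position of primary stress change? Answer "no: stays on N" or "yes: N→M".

yes: 3→4

Base `pa.na.klu` (3 syllables):
  Weights: 1 pa L, 2 na L, 3 klu L.
  No heavy syllable in the domain; default to the final syllable = syllable 3.
  → primary stress on syllable 3.
Suffixed `pa.na.klu.mu` (4 syllables):
  Weights: 1 pa L, 2 na L, 3 klu L, 4 mu L.
  No heavy syllable in the domain; default to the final syllable = syllable 4.
  → primary stress on syllable 4.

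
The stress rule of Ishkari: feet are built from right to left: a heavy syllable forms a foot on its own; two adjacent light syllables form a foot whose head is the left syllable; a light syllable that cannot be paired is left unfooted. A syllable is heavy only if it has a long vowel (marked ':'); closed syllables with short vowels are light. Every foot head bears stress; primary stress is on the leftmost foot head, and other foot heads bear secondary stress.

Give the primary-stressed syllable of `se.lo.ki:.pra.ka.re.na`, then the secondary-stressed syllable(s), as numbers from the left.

primary 1, secondary 3, 4, 6

Weights: 1 se L, 2 lo L, 3 ki: H, 4 pra L, 5 ka L, 6 re L, 7 na L.
Parse right to left (heavy = foot alone; LL = one foot; stranded L unfooted): (ˈse.lo) (ˈki:) (ˈpra.ka) (ˈre.na).
Foot heads: 1, 3, 4, 6.
Primary stress on the leftmost head = syllable 1.
Secondary stress on 3, 4, 6: ˈse.lo.ˌki:.ˌpra.ka.ˌre.na.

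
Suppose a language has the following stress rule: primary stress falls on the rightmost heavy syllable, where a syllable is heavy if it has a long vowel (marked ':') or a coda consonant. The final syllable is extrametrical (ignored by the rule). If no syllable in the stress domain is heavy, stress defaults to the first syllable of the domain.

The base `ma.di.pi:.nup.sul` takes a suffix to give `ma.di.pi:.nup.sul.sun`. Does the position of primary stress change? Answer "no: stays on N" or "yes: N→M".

Base `ma.di.pi:.nup.sul` (5 syllables):
  The final syllable (5, sul) is extrametrical; the stress domain is syllables 1–4.
  Weights: 1 ma L, 2 di L, 3 pi: H, 4 nup H.
  Heavy syllables in the domain: 3, 4. The rightmost is syllable 4 (nup).
  → primary stress on syllable 4.
Suffixed `ma.di.pi:.nup.sul.sun` (6 syllables):
  The final syllable (6, sun) is extrametrical; the stress domain is syllables 1–5.
  Weights: 1 ma L, 2 di L, 3 pi: H, 4 nup H, 5 sul H.
  Heavy syllables in the domain: 3, 4, 5. The rightmost is syllable 5 (sul).
  → primary stress on syllable 5.

yes: 4→5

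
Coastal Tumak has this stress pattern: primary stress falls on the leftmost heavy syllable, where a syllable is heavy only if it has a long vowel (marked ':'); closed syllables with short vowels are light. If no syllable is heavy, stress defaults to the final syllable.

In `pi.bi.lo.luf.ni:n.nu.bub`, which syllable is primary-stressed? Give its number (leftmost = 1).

Weights: 1 pi L, 2 bi L, 3 lo L, 4 luf L, 5 ni:n H, 6 nu L, 7 bub L.
Heavy syllables in the domain: 5. The leftmost is syllable 5 (ni:n).
Primary stress: syllable 5 → pi.bi.lo.luf.ˈni:n.nu.bub.

5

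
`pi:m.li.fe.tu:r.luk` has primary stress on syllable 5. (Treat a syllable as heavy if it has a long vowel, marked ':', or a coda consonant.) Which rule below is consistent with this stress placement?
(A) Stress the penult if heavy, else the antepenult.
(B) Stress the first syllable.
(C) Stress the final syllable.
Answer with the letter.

Rule A → syllable 4 (observed: 5).
Rule B → syllable 1 (observed: 5).
Rule C → syllable 5 ✓.

C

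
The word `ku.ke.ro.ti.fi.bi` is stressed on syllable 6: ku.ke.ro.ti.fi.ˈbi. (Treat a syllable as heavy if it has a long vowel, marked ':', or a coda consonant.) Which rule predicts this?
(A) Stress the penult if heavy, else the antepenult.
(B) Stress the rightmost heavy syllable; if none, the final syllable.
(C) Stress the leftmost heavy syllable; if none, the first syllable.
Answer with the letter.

Rule A → syllable 4 (observed: 6).
Rule B → syllable 6 ✓.
Rule C → syllable 1 (observed: 6).

B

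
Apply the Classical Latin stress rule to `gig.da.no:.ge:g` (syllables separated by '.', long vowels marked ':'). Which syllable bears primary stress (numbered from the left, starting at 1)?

3

Classical Latin: stress the penult if heavy (long vowel or closed), else the antepenult.
Weights: 2 da L, 3 no: H, 4 ge:g H.
The penult (syllable 3, no:) is heavy, so it takes stress.
Stress on syllable 3: gig.da.ˈno:.ge:g.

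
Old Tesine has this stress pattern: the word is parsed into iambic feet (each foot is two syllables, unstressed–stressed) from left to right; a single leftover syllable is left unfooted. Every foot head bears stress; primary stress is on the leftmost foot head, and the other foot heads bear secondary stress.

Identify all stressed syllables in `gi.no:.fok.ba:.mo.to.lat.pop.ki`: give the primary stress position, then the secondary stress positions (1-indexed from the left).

primary 2, secondary 4, 6, 8

Parse left to right into iambic (σˈσ) feet: (gi.ˈno:) (fok.ˈba:) (mo.ˈto) (lat.ˈpop) ki. Syllable 9 is left unfooted.
Foot heads (stressed positions): 2, 4, 6, 8.
End Rule Leftmost: primary stress on the leftmost head = syllable 2.
Secondary stress on 4, 6, 8: gi.ˈno:.fok.ˌba:.mo.ˌto.lat.ˌpop.ki.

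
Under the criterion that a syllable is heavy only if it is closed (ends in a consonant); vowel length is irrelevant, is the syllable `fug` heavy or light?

heavy

`fug`: short vowel, closed (coda /g/). Closed (coda /g/) → heavy.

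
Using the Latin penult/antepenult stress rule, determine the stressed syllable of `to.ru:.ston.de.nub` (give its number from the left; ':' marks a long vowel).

Classical Latin: stress the penult if heavy (long vowel or closed), else the antepenult.
Weights: 3 ston H, 4 de L, 5 nub H.
The penult (syllable 4, de) is light, so stress falls on the antepenult (syllable 3, ston).
Stress on syllable 3: to.ru:.ˈston.de.nub.

3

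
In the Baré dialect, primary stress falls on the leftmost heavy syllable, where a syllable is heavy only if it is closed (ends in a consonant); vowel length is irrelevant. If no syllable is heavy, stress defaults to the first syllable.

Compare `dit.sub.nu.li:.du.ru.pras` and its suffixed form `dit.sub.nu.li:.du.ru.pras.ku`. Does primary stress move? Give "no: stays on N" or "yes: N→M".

Base `dit.sub.nu.li:.du.ru.pras` (7 syllables):
  Weights: 1 dit H, 2 sub H, 3 nu L, 4 li: L, 5 du L, 6 ru L, 7 pras H.
  Heavy syllables in the domain: 1, 2, 7. The leftmost is syllable 1 (dit).
  → primary stress on syllable 1.
Suffixed `dit.sub.nu.li:.du.ru.pras.ku` (8 syllables):
  Weights: 1 dit H, 2 sub H, 3 nu L, 4 li: L, 5 du L, 6 ru L, 7 pras H, 8 ku L.
  Heavy syllables in the domain: 1, 2, 7. The leftmost is syllable 1 (dit).
  → primary stress on syllable 1.

no: stays on 1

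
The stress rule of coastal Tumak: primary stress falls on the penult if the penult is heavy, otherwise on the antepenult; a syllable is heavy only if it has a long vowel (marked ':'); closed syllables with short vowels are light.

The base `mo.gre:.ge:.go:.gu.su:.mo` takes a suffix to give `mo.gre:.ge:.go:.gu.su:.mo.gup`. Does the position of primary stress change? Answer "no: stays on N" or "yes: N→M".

no: stays on 6

Base `mo.gre:.ge:.go:.gu.su:.mo` (7 syllables):
  Weights: 5 gu L, 6 su: H, 7 mo L.
  The penult (syllable 6, su:) is heavy, so it takes stress.
  → primary stress on syllable 6.
Suffixed `mo.gre:.ge:.go:.gu.su:.mo.gup` (8 syllables):
  Weights: 6 su: H, 7 mo L, 8 gup L.
  The penult (syllable 7, mo) is light, so stress falls on the antepenult (syllable 6, su:).
  → primary stress on syllable 6.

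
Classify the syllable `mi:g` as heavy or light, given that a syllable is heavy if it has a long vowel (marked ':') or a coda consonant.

`mi:g`: long vowel, closed (coda /g/). Long vowel and closed → heavy.

heavy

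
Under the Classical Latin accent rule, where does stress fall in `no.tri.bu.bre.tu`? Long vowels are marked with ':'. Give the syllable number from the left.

3

Classical Latin: stress the penult if heavy (long vowel or closed), else the antepenult.
Weights: 3 bu L, 4 bre L, 5 tu L.
The penult (syllable 4, bre) is light, so stress falls on the antepenult (syllable 3, bu).
Stress on syllable 3: no.tri.ˈbu.bre.tu.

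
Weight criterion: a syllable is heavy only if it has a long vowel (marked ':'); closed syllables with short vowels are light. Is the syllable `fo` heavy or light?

`fo`: short vowel, open (no coda). Short vowel → light.

light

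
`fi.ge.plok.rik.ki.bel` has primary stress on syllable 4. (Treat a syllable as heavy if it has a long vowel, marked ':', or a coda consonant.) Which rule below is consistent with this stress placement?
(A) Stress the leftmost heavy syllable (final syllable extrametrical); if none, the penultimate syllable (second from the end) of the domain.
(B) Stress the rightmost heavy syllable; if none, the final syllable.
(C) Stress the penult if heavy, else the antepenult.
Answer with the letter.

C

Rule A → syllable 3 (observed: 4).
Rule B → syllable 6 (observed: 4).
Rule C → syllable 4 ✓.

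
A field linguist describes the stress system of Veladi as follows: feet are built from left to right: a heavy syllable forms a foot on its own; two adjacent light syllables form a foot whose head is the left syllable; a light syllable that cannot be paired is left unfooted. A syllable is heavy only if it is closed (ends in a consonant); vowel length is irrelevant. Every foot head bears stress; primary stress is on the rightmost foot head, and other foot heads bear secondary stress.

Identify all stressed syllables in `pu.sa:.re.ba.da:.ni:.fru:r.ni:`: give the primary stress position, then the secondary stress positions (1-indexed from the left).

primary 7, secondary 1, 3, 5

Weights: 1 pu L, 2 sa: L, 3 re L, 4 ba L, 5 da: L, 6 ni: L, 7 fru:r H, 8 ni: L.
Parse left to right (heavy = foot alone; LL = one foot; stranded L unfooted): (ˈpu.sa:) (ˈre.ba) (ˈda:.ni:) (ˈfru:r) ni:.
Foot heads: 1, 3, 5, 7.
Primary stress on the rightmost head = syllable 7.
Secondary stress on 1, 3, 5: ˌpu.sa:.ˌre.ba.ˌda:.ni:.ˈfru:r.ni:.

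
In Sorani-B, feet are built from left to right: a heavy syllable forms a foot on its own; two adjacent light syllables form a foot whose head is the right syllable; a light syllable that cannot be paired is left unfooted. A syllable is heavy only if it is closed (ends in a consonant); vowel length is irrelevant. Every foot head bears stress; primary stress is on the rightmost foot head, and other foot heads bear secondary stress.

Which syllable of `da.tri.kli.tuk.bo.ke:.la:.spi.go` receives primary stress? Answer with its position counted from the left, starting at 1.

Weights: 1 da L, 2 tri L, 3 kli L, 4 tuk H, 5 bo L, 6 ke: L, 7 la: L, 8 spi L, 9 go L.
Parse left to right (heavy = foot alone; LL = one foot; stranded L unfooted): (da.ˈtri) kli (ˈtuk) (bo.ˈke:) (la:.ˈspi) go.
Foot heads: 2, 4, 6, 8.
Primary stress on the rightmost head = syllable 8.
Primary stress: syllable 8 → da.tri.kli.tuk.bo.ke:.la:.ˈspi.go.

8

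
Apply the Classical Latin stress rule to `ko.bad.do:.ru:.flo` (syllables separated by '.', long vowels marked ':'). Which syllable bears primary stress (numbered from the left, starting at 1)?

4

Classical Latin: stress the penult if heavy (long vowel or closed), else the antepenult.
Weights: 3 do: H, 4 ru: H, 5 flo L.
The penult (syllable 4, ru:) is heavy, so it takes stress.
Stress on syllable 4: ko.bad.do:.ˈru:.flo.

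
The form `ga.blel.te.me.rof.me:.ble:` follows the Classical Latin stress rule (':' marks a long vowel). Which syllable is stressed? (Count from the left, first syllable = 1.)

6

Classical Latin: stress the penult if heavy (long vowel or closed), else the antepenult.
Weights: 5 rof H, 6 me: H, 7 ble: H.
The penult (syllable 6, me:) is heavy, so it takes stress.
Stress on syllable 6: ga.blel.te.me.rof.ˈme:.ble:.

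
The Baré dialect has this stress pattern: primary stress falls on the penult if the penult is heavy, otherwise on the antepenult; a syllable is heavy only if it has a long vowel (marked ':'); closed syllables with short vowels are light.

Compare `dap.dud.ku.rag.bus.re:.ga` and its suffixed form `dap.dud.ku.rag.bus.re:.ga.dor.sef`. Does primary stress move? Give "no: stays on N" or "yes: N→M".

yes: 6→7

Base `dap.dud.ku.rag.bus.re:.ga` (7 syllables):
  Weights: 5 bus L, 6 re: H, 7 ga L.
  The penult (syllable 6, re:) is heavy, so it takes stress.
  → primary stress on syllable 6.
Suffixed `dap.dud.ku.rag.bus.re:.ga.dor.sef` (9 syllables):
  Weights: 7 ga L, 8 dor L, 9 sef L.
  The penult (syllable 8, dor) is light, so stress falls on the antepenult (syllable 7, ga).
  → primary stress on syllable 7.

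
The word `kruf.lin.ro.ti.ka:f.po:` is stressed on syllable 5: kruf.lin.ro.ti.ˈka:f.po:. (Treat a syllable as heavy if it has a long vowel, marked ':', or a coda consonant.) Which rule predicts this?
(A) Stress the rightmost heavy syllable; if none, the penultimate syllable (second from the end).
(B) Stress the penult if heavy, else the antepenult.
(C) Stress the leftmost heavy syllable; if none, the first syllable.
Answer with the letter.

Rule A → syllable 6 (observed: 5).
Rule B → syllable 5 ✓.
Rule C → syllable 1 (observed: 5).

B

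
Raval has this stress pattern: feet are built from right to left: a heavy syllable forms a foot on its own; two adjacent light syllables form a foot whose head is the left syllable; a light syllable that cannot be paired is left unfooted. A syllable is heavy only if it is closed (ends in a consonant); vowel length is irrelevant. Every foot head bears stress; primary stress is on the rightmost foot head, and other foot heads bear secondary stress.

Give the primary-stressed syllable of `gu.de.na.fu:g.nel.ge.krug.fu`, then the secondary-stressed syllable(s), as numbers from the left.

Weights: 1 gu L, 2 de L, 3 na L, 4 fu:g H, 5 nel H, 6 ge L, 7 krug H, 8 fu L.
Parse right to left (heavy = foot alone; LL = one foot; stranded L unfooted): gu (ˈde.na) (ˈfu:g) (ˈnel) ge (ˈkrug) fu.
Foot heads: 2, 4, 5, 7.
Primary stress on the rightmost head = syllable 7.
Secondary stress on 2, 4, 5: gu.ˌde.na.ˌfu:g.ˌnel.ge.ˈkrug.fu.

primary 7, secondary 2, 4, 5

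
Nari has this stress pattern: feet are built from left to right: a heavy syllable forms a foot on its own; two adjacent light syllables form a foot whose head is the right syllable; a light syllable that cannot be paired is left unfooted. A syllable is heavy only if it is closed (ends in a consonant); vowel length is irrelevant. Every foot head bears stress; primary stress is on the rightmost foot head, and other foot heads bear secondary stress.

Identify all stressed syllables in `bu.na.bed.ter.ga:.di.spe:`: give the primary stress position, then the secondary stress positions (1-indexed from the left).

Weights: 1 bu L, 2 na L, 3 bed H, 4 ter H, 5 ga: L, 6 di L, 7 spe: L.
Parse left to right (heavy = foot alone; LL = one foot; stranded L unfooted): (bu.ˈna) (ˈbed) (ˈter) (ga:.ˈdi) spe:.
Foot heads: 2, 3, 4, 6.
Primary stress on the rightmost head = syllable 6.
Secondary stress on 2, 3, 4: bu.ˌna.ˌbed.ˌter.ga:.ˈdi.spe:.

primary 6, secondary 2, 3, 4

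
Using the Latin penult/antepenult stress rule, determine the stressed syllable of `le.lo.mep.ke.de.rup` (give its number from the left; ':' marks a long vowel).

Classical Latin: stress the penult if heavy (long vowel or closed), else the antepenult.
Weights: 4 ke L, 5 de L, 6 rup H.
The penult (syllable 5, de) is light, so stress falls on the antepenult (syllable 4, ke).
Stress on syllable 4: le.lo.mep.ˈke.de.rup.

4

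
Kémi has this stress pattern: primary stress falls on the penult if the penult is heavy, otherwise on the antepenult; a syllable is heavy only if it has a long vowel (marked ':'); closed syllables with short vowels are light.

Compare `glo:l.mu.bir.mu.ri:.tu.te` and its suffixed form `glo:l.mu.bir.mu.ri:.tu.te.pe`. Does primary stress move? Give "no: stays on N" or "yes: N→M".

yes: 5→6

Base `glo:l.mu.bir.mu.ri:.tu.te` (7 syllables):
  Weights: 5 ri: H, 6 tu L, 7 te L.
  The penult (syllable 6, tu) is light, so stress falls on the antepenult (syllable 5, ri:).
  → primary stress on syllable 5.
Suffixed `glo:l.mu.bir.mu.ri:.tu.te.pe` (8 syllables):
  Weights: 6 tu L, 7 te L, 8 pe L.
  The penult (syllable 7, te) is light, so stress falls on the antepenult (syllable 6, tu).
  → primary stress on syllable 6.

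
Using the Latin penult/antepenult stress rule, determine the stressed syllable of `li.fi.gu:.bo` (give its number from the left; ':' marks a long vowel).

3

Classical Latin: stress the penult if heavy (long vowel or closed), else the antepenult.
Weights: 2 fi L, 3 gu: H, 4 bo L.
The penult (syllable 3, gu:) is heavy, so it takes stress.
Stress on syllable 3: li.fi.ˈgu:.bo.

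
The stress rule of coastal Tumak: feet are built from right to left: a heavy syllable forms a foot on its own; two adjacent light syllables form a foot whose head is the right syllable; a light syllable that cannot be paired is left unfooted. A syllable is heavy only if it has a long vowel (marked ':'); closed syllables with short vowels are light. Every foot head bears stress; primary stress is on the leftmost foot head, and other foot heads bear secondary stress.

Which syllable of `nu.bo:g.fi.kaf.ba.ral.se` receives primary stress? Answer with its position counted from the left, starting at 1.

Weights: 1 nu L, 2 bo:g H, 3 fi L, 4 kaf L, 5 ba L, 6 ral L, 7 se L.
Parse right to left (heavy = foot alone; LL = one foot; stranded L unfooted): nu (ˈbo:g) fi (kaf.ˈba) (ral.ˈse).
Foot heads: 2, 5, 7.
Primary stress on the leftmost head = syllable 2.
Primary stress: syllable 2 → nu.ˈbo:g.fi.kaf.ba.ral.se.

2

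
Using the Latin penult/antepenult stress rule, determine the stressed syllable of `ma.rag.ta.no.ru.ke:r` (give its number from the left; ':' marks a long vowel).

4

Classical Latin: stress the penult if heavy (long vowel or closed), else the antepenult.
Weights: 4 no L, 5 ru L, 6 ke:r H.
The penult (syllable 5, ru) is light, so stress falls on the antepenult (syllable 4, no).
Stress on syllable 4: ma.rag.ta.ˈno.ru.ke:r.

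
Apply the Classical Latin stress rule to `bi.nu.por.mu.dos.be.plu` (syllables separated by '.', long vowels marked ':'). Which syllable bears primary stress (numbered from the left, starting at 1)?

Classical Latin: stress the penult if heavy (long vowel or closed), else the antepenult.
Weights: 5 dos H, 6 be L, 7 plu L.
The penult (syllable 6, be) is light, so stress falls on the antepenult (syllable 5, dos).
Stress on syllable 5: bi.nu.por.mu.ˈdos.be.plu.

5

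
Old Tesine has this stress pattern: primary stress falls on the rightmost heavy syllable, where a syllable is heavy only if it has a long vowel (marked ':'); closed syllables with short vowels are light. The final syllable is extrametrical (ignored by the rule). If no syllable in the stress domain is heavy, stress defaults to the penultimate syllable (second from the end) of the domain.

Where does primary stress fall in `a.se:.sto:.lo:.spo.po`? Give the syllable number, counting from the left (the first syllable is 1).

The final syllable (6, po) is extrametrical; the stress domain is syllables 1–5.
Weights: 1 a L, 2 se: H, 3 sto: H, 4 lo: H, 5 spo L.
Heavy syllables in the domain: 2, 3, 4. The rightmost is syllable 4 (lo:).
Primary stress: syllable 4 → a.se:.sto:.ˈlo:.spo.po.

4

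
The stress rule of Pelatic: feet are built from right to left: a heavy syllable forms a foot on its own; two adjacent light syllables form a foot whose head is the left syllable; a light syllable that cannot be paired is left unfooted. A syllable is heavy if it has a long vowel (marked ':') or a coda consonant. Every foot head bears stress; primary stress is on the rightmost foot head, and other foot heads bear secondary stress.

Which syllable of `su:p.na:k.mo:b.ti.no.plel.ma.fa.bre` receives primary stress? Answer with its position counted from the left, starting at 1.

8

Weights: 1 su:p H, 2 na:k H, 3 mo:b H, 4 ti L, 5 no L, 6 plel H, 7 ma L, 8 fa L, 9 bre L.
Parse right to left (heavy = foot alone; LL = one foot; stranded L unfooted): (ˈsu:p) (ˈna:k) (ˈmo:b) (ˈti.no) (ˈplel) ma (ˈfa.bre).
Foot heads: 1, 2, 3, 4, 6, 8.
Primary stress on the rightmost head = syllable 8.
Primary stress: syllable 8 → su:p.na:k.mo:b.ti.no.plel.ma.ˈfa.bre.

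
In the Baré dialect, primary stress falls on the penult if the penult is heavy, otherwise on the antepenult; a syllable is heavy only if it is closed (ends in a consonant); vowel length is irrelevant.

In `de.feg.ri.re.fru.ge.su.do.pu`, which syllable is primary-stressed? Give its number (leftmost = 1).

Weights: 7 su L, 8 do L, 9 pu L.
The penult (syllable 8, do) is light, so stress falls on the antepenult (syllable 7, su).
Primary stress: syllable 7 → de.feg.ri.re.fru.ge.ˈsu.do.pu.

7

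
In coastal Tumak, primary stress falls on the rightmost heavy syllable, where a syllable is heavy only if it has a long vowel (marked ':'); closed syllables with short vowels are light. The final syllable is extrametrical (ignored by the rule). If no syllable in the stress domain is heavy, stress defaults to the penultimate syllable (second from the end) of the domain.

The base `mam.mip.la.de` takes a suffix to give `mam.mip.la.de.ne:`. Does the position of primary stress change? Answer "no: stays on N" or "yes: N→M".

yes: 2→3

Base `mam.mip.la.de` (4 syllables):
  The final syllable (4, de) is extrametrical; the stress domain is syllables 1–3.
  Weights: 1 mam L, 2 mip L, 3 la L.
  No heavy syllable in the domain; default to the penultimate syllable (second from the end) of the domain = syllable 2.
  → primary stress on syllable 2.
Suffixed `mam.mip.la.de.ne:` (5 syllables):
  The final syllable (5, ne:) is extrametrical; the stress domain is syllables 1–4.
  Weights: 1 mam L, 2 mip L, 3 la L, 4 de L.
  No heavy syllable in the domain; default to the penultimate syllable (second from the end) of the domain = syllable 3.
  → primary stress on syllable 3.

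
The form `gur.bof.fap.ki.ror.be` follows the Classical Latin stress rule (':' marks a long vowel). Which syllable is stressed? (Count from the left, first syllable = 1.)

Classical Latin: stress the penult if heavy (long vowel or closed), else the antepenult.
Weights: 4 ki L, 5 ror H, 6 be L.
The penult (syllable 5, ror) is heavy, so it takes stress.
Stress on syllable 5: gur.bof.fap.ki.ˈror.be.

5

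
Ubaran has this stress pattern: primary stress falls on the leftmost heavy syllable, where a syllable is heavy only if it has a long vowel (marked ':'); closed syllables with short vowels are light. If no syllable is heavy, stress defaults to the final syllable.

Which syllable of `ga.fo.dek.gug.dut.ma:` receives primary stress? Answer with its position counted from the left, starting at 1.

Weights: 1 ga L, 2 fo L, 3 dek L, 4 gug L, 5 dut L, 6 ma: H.
Heavy syllables in the domain: 6. The leftmost is syllable 6 (ma:).
Primary stress: syllable 6 → ga.fo.dek.gug.dut.ˈma:.

6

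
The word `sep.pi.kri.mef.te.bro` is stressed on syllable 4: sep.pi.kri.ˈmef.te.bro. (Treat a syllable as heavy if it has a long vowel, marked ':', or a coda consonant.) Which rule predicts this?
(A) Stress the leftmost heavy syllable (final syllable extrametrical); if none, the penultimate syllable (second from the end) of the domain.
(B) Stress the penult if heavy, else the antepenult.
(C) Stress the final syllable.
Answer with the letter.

B

Rule A → syllable 1 (observed: 4).
Rule B → syllable 4 ✓.
Rule C → syllable 6 (observed: 4).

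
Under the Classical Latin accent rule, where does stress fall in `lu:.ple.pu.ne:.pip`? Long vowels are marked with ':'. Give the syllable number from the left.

Classical Latin: stress the penult if heavy (long vowel or closed), else the antepenult.
Weights: 3 pu L, 4 ne: H, 5 pip H.
The penult (syllable 4, ne:) is heavy, so it takes stress.
Stress on syllable 4: lu:.ple.pu.ˈne:.pip.

4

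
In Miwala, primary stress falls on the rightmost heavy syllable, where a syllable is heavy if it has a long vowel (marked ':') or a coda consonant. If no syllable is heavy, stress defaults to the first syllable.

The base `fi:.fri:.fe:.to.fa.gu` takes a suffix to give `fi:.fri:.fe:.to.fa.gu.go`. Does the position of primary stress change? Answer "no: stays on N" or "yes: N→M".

no: stays on 3

Base `fi:.fri:.fe:.to.fa.gu` (6 syllables):
  Weights: 1 fi: H, 2 fri: H, 3 fe: H, 4 to L, 5 fa L, 6 gu L.
  Heavy syllables in the domain: 1, 2, 3. The rightmost is syllable 3 (fe:).
  → primary stress on syllable 3.
Suffixed `fi:.fri:.fe:.to.fa.gu.go` (7 syllables):
  Weights: 1 fi: H, 2 fri: H, 3 fe: H, 4 to L, 5 fa L, 6 gu L, 7 go L.
  Heavy syllables in the domain: 1, 2, 3. The rightmost is syllable 3 (fe:).
  → primary stress on syllable 3.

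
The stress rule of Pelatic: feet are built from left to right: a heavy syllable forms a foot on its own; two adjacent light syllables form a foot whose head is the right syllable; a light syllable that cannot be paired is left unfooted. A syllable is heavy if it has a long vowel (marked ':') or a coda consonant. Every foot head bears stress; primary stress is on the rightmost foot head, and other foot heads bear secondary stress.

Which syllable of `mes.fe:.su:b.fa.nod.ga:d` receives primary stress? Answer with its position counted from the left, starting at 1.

Weights: 1 mes H, 2 fe: H, 3 su:b H, 4 fa L, 5 nod H, 6 ga:d H.
Parse left to right (heavy = foot alone; LL = one foot; stranded L unfooted): (ˈmes) (ˈfe:) (ˈsu:b) fa (ˈnod) (ˈga:d).
Foot heads: 1, 2, 3, 5, 6.
Primary stress on the rightmost head = syllable 6.
Primary stress: syllable 6 → mes.fe:.su:b.fa.nod.ˈga:d.

6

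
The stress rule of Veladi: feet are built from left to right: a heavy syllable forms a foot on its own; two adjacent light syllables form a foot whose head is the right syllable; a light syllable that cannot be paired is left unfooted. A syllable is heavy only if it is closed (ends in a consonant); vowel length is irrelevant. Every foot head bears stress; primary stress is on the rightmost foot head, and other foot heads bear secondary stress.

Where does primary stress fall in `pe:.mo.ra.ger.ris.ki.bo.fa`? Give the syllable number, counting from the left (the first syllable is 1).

7

Weights: 1 pe: L, 2 mo L, 3 ra L, 4 ger H, 5 ris H, 6 ki L, 7 bo L, 8 fa L.
Parse left to right (heavy = foot alone; LL = one foot; stranded L unfooted): (pe:.ˈmo) ra (ˈger) (ˈris) (ki.ˈbo) fa.
Foot heads: 2, 4, 5, 7.
Primary stress on the rightmost head = syllable 7.
Primary stress: syllable 7 → pe:.mo.ra.ger.ris.ki.ˈbo.fa.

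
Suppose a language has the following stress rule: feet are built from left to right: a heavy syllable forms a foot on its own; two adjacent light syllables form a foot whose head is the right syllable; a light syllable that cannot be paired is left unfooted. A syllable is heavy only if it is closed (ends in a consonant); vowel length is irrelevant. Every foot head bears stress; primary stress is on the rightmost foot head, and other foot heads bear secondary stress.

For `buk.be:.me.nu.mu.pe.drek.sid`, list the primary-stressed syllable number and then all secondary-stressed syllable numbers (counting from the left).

Weights: 1 buk H, 2 be: L, 3 me L, 4 nu L, 5 mu L, 6 pe L, 7 drek H, 8 sid H.
Parse left to right (heavy = foot alone; LL = one foot; stranded L unfooted): (ˈbuk) (be:.ˈme) (nu.ˈmu) pe (ˈdrek) (ˈsid).
Foot heads: 1, 3, 5, 7, 8.
Primary stress on the rightmost head = syllable 8.
Secondary stress on 1, 3, 5, 7: ˌbuk.be:.ˌme.nu.ˌmu.pe.ˌdrek.ˈsid.

primary 8, secondary 1, 3, 5, 7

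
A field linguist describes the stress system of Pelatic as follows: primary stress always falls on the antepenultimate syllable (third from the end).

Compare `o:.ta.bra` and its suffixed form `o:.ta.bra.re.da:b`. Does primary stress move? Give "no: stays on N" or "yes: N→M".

Base `o:.ta.bra` (3 syllables):
  The word has 3 syllables; the antepenultimate syllable (third from the end) is syllable 1 (o:).
  → primary stress on syllable 1.
Suffixed `o:.ta.bra.re.da:b` (5 syllables):
  The word has 5 syllables; the antepenultimate syllable (third from the end) is syllable 3 (bra).
  → primary stress on syllable 3.

yes: 1→3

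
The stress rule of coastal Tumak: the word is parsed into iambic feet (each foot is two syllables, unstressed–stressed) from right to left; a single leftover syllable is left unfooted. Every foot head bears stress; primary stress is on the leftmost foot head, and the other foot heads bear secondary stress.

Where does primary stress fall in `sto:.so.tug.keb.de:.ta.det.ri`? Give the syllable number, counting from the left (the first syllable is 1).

2

Parse right to left into iambic (σˈσ) feet: (sto:.ˈso) (tug.ˈkeb) (de:.ˈta) (det.ˈri).
Foot heads (stressed positions): 2, 4, 6, 8.
End Rule Leftmost: primary stress on the leftmost head = syllable 2.
Primary stress: syllable 2 → sto:.ˈso.tug.keb.de:.ta.det.ri.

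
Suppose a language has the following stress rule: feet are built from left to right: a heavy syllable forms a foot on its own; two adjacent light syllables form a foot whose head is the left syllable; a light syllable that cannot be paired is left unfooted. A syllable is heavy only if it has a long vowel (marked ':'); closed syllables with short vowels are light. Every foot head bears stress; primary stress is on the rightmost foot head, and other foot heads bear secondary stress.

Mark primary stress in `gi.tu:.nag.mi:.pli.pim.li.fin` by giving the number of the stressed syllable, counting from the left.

7

Weights: 1 gi L, 2 tu: H, 3 nag L, 4 mi: H, 5 pli L, 6 pim L, 7 li L, 8 fin L.
Parse left to right (heavy = foot alone; LL = one foot; stranded L unfooted): gi (ˈtu:) nag (ˈmi:) (ˈpli.pim) (ˈli.fin).
Foot heads: 2, 4, 5, 7.
Primary stress on the rightmost head = syllable 7.
Primary stress: syllable 7 → gi.tu:.nag.mi:.pli.pim.ˈli.fin.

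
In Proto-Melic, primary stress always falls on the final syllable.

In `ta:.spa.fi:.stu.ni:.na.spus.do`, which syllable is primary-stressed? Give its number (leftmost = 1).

The word has 8 syllables; the final syllable is syllable 8 (do).
Primary stress: syllable 8 → ta:.spa.fi:.stu.ni:.na.spus.ˈdo.

8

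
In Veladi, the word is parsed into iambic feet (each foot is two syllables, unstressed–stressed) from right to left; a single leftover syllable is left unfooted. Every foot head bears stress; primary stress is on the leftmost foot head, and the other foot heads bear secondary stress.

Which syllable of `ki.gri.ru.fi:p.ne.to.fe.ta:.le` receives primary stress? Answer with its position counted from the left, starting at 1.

3

Parse right to left into iambic (σˈσ) feet: ki (gri.ˈru) (fi:p.ˈne) (to.ˈfe) (ta:.ˈle). Syllable 1 is left unfooted.
Foot heads (stressed positions): 3, 5, 7, 9.
End Rule Leftmost: primary stress on the leftmost head = syllable 3.
Primary stress: syllable 3 → ki.gri.ˈru.fi:p.ne.to.fe.ta:.le.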